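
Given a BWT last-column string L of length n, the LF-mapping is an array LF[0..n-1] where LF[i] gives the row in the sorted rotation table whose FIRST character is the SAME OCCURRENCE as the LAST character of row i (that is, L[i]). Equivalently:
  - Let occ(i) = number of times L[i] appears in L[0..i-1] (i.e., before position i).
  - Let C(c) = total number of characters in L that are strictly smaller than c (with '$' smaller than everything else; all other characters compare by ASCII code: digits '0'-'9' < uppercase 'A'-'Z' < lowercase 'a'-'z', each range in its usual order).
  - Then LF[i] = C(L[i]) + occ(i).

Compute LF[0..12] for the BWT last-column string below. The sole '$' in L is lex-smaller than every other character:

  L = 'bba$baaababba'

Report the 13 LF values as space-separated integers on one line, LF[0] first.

Answer: 7 8 1 0 9 2 3 4 10 5 11 12 6

Derivation:
Char counts: '$':1, 'a':6, 'b':6
C (first-col start): C('$')=0, C('a')=1, C('b')=7
L[0]='b': occ=0, LF[0]=C('b')+0=7+0=7
L[1]='b': occ=1, LF[1]=C('b')+1=7+1=8
L[2]='a': occ=0, LF[2]=C('a')+0=1+0=1
L[3]='$': occ=0, LF[3]=C('$')+0=0+0=0
L[4]='b': occ=2, LF[4]=C('b')+2=7+2=9
L[5]='a': occ=1, LF[5]=C('a')+1=1+1=2
L[6]='a': occ=2, LF[6]=C('a')+2=1+2=3
L[7]='a': occ=3, LF[7]=C('a')+3=1+3=4
L[8]='b': occ=3, LF[8]=C('b')+3=7+3=10
L[9]='a': occ=4, LF[9]=C('a')+4=1+4=5
L[10]='b': occ=4, LF[10]=C('b')+4=7+4=11
L[11]='b': occ=5, LF[11]=C('b')+5=7+5=12
L[12]='a': occ=5, LF[12]=C('a')+5=1+5=6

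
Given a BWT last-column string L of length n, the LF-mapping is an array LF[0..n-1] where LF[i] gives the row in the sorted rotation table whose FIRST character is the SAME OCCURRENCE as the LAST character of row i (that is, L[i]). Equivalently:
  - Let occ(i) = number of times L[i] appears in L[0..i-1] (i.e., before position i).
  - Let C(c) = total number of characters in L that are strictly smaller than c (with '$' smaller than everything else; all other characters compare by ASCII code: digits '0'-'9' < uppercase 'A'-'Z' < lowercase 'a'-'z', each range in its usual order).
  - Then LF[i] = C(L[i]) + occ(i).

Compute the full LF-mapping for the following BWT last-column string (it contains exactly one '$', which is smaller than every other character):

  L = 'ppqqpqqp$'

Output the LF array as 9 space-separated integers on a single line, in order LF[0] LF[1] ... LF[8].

Answer: 1 2 5 6 3 7 8 4 0

Derivation:
Char counts: '$':1, 'p':4, 'q':4
C (first-col start): C('$')=0, C('p')=1, C('q')=5
L[0]='p': occ=0, LF[0]=C('p')+0=1+0=1
L[1]='p': occ=1, LF[1]=C('p')+1=1+1=2
L[2]='q': occ=0, LF[2]=C('q')+0=5+0=5
L[3]='q': occ=1, LF[3]=C('q')+1=5+1=6
L[4]='p': occ=2, LF[4]=C('p')+2=1+2=3
L[5]='q': occ=2, LF[5]=C('q')+2=5+2=7
L[6]='q': occ=3, LF[6]=C('q')+3=5+3=8
L[7]='p': occ=3, LF[7]=C('p')+3=1+3=4
L[8]='$': occ=0, LF[8]=C('$')+0=0+0=0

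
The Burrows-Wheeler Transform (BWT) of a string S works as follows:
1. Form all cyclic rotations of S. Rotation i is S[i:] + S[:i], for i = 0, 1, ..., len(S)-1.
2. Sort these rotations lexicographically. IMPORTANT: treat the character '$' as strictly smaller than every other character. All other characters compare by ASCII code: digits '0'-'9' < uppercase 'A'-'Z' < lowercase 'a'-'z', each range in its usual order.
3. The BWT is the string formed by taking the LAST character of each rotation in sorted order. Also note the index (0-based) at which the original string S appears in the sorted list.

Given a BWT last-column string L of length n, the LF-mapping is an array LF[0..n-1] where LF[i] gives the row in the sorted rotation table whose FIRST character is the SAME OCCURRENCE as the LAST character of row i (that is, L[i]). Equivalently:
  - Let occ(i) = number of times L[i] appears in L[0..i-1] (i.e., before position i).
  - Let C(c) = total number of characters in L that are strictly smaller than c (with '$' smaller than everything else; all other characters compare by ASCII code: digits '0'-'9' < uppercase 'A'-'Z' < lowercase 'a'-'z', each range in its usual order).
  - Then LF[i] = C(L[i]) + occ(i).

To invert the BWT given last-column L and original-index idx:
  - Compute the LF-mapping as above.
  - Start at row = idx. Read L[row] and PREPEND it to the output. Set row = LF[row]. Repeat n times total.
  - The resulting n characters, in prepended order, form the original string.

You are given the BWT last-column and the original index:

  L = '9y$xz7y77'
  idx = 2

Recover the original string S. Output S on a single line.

LF mapping: 4 6 0 5 8 1 7 2 3
Walk LF starting at row 2, prepending L[row]:
  step 1: row=2, L[2]='$', prepend. Next row=LF[2]=0
  step 2: row=0, L[0]='9', prepend. Next row=LF[0]=4
  step 3: row=4, L[4]='z', prepend. Next row=LF[4]=8
  step 4: row=8, L[8]='7', prepend. Next row=LF[8]=3
  step 5: row=3, L[3]='x', prepend. Next row=LF[3]=5
  step 6: row=5, L[5]='7', prepend. Next row=LF[5]=1
  step 7: row=1, L[1]='y', prepend. Next row=LF[1]=6
  step 8: row=6, L[6]='y', prepend. Next row=LF[6]=7
  step 9: row=7, L[7]='7', prepend. Next row=LF[7]=2
Reversed output: 7yy7x7z9$

Answer: 7yy7x7z9$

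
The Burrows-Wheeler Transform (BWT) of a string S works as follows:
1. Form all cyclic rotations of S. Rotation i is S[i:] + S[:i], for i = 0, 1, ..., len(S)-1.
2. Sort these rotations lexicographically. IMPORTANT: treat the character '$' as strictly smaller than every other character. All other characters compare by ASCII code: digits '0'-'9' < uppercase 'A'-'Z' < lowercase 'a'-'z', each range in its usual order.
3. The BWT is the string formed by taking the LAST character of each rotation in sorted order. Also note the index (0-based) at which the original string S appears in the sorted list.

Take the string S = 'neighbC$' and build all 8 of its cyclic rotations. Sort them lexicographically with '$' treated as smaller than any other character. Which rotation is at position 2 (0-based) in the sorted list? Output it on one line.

Answer: bC$neigh

Derivation:
All 8 rotations (rotation i = S[i:]+S[:i]):
  rot[0] = neighbC$
  rot[1] = eighbC$n
  rot[2] = ighbC$ne
  rot[3] = ghbC$nei
  rot[4] = hbC$neig
  rot[5] = bC$neigh
  rot[6] = C$neighb
  rot[7] = $neighbC
Sorted (with $ < everything):
  sorted[0] = $neighbC
  sorted[1] = C$neighb
  sorted[2] = bC$neigh
  sorted[3] = eighbC$n
  sorted[4] = ghbC$nei
  sorted[5] = hbC$neig
  sorted[6] = ighbC$ne
  sorted[7] = neighbC$
sorted[2] = bC$neigh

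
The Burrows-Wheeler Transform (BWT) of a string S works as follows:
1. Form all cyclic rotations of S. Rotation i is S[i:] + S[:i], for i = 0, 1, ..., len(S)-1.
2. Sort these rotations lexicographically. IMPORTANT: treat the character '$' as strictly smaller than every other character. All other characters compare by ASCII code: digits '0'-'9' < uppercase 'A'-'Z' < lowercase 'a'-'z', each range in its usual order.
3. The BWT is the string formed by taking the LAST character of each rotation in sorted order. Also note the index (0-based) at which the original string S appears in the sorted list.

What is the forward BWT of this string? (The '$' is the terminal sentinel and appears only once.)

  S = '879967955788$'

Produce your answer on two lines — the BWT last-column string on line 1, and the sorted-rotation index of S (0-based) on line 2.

Answer: 89595688$7797
8

Derivation:
All 13 rotations (rotation i = S[i:]+S[:i]):
  rot[0] = 879967955788$
  rot[1] = 79967955788$8
  rot[2] = 9967955788$87
  rot[3] = 967955788$879
  rot[4] = 67955788$8799
  rot[5] = 7955788$87996
  rot[6] = 955788$879967
  rot[7] = 55788$8799679
  rot[8] = 5788$87996795
  rot[9] = 788$879967955
  rot[10] = 88$8799679557
  rot[11] = 8$87996795578
  rot[12] = $879967955788
Sorted (with $ < everything):
  sorted[0] = $879967955788  (last char: '8')
  sorted[1] = 55788$8799679  (last char: '9')
  sorted[2] = 5788$87996795  (last char: '5')
  sorted[3] = 67955788$8799  (last char: '9')
  sorted[4] = 788$879967955  (last char: '5')
  sorted[5] = 7955788$87996  (last char: '6')
  sorted[6] = 79967955788$8  (last char: '8')
  sorted[7] = 8$87996795578  (last char: '8')
  sorted[8] = 879967955788$  (last char: '$')
  sorted[9] = 88$8799679557  (last char: '7')
  sorted[10] = 955788$879967  (last char: '7')
  sorted[11] = 967955788$879  (last char: '9')
  sorted[12] = 9967955788$87  (last char: '7')
Last column: 89595688$7797
Original string S is at sorted index 8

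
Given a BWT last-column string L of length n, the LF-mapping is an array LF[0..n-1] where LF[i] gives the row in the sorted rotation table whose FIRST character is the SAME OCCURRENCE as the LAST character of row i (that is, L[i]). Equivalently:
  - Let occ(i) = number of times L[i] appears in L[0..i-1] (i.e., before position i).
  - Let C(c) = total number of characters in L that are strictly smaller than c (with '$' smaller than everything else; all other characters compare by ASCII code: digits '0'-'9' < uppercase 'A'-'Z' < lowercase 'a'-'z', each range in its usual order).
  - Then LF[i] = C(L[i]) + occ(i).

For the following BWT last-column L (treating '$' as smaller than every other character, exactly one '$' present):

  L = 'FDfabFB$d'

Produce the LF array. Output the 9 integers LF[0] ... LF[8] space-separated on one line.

Char counts: '$':1, 'B':1, 'D':1, 'F':2, 'a':1, 'b':1, 'd':1, 'f':1
C (first-col start): C('$')=0, C('B')=1, C('D')=2, C('F')=3, C('a')=5, C('b')=6, C('d')=7, C('f')=8
L[0]='F': occ=0, LF[0]=C('F')+0=3+0=3
L[1]='D': occ=0, LF[1]=C('D')+0=2+0=2
L[2]='f': occ=0, LF[2]=C('f')+0=8+0=8
L[3]='a': occ=0, LF[3]=C('a')+0=5+0=5
L[4]='b': occ=0, LF[4]=C('b')+0=6+0=6
L[5]='F': occ=1, LF[5]=C('F')+1=3+1=4
L[6]='B': occ=0, LF[6]=C('B')+0=1+0=1
L[7]='$': occ=0, LF[7]=C('$')+0=0+0=0
L[8]='d': occ=0, LF[8]=C('d')+0=7+0=7

Answer: 3 2 8 5 6 4 1 0 7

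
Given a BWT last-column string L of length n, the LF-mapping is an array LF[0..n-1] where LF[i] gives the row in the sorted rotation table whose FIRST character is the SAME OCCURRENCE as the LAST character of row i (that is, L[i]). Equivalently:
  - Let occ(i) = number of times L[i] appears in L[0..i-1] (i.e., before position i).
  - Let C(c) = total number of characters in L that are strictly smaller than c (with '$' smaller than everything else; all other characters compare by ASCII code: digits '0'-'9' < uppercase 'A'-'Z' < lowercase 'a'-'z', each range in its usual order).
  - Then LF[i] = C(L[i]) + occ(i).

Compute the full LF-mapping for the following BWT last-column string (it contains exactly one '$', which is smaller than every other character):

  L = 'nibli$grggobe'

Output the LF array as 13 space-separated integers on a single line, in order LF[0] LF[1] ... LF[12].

Char counts: '$':1, 'b':2, 'e':1, 'g':3, 'i':2, 'l':1, 'n':1, 'o':1, 'r':1
C (first-col start): C('$')=0, C('b')=1, C('e')=3, C('g')=4, C('i')=7, C('l')=9, C('n')=10, C('o')=11, C('r')=12
L[0]='n': occ=0, LF[0]=C('n')+0=10+0=10
L[1]='i': occ=0, LF[1]=C('i')+0=7+0=7
L[2]='b': occ=0, LF[2]=C('b')+0=1+0=1
L[3]='l': occ=0, LF[3]=C('l')+0=9+0=9
L[4]='i': occ=1, LF[4]=C('i')+1=7+1=8
L[5]='$': occ=0, LF[5]=C('$')+0=0+0=0
L[6]='g': occ=0, LF[6]=C('g')+0=4+0=4
L[7]='r': occ=0, LF[7]=C('r')+0=12+0=12
L[8]='g': occ=1, LF[8]=C('g')+1=4+1=5
L[9]='g': occ=2, LF[9]=C('g')+2=4+2=6
L[10]='o': occ=0, LF[10]=C('o')+0=11+0=11
L[11]='b': occ=1, LF[11]=C('b')+1=1+1=2
L[12]='e': occ=0, LF[12]=C('e')+0=3+0=3

Answer: 10 7 1 9 8 0 4 12 5 6 11 2 3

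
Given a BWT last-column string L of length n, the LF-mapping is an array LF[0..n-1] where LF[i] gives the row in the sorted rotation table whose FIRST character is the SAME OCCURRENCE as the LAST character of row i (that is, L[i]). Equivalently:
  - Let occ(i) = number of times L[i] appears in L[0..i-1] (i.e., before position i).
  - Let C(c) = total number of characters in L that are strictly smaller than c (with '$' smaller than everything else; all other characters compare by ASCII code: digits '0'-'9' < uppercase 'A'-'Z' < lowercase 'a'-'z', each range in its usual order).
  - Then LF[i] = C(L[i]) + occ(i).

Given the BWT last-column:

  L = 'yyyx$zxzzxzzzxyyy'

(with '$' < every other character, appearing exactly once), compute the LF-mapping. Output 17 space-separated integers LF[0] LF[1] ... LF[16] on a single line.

Answer: 5 6 7 1 0 11 2 12 13 3 14 15 16 4 8 9 10

Derivation:
Char counts: '$':1, 'x':4, 'y':6, 'z':6
C (first-col start): C('$')=0, C('x')=1, C('y')=5, C('z')=11
L[0]='y': occ=0, LF[0]=C('y')+0=5+0=5
L[1]='y': occ=1, LF[1]=C('y')+1=5+1=6
L[2]='y': occ=2, LF[2]=C('y')+2=5+2=7
L[3]='x': occ=0, LF[3]=C('x')+0=1+0=1
L[4]='$': occ=0, LF[4]=C('$')+0=0+0=0
L[5]='z': occ=0, LF[5]=C('z')+0=11+0=11
L[6]='x': occ=1, LF[6]=C('x')+1=1+1=2
L[7]='z': occ=1, LF[7]=C('z')+1=11+1=12
L[8]='z': occ=2, LF[8]=C('z')+2=11+2=13
L[9]='x': occ=2, LF[9]=C('x')+2=1+2=3
L[10]='z': occ=3, LF[10]=C('z')+3=11+3=14
L[11]='z': occ=4, LF[11]=C('z')+4=11+4=15
L[12]='z': occ=5, LF[12]=C('z')+5=11+5=16
L[13]='x': occ=3, LF[13]=C('x')+3=1+3=4
L[14]='y': occ=3, LF[14]=C('y')+3=5+3=8
L[15]='y': occ=4, LF[15]=C('y')+4=5+4=9
L[16]='y': occ=5, LF[16]=C('y')+5=5+5=10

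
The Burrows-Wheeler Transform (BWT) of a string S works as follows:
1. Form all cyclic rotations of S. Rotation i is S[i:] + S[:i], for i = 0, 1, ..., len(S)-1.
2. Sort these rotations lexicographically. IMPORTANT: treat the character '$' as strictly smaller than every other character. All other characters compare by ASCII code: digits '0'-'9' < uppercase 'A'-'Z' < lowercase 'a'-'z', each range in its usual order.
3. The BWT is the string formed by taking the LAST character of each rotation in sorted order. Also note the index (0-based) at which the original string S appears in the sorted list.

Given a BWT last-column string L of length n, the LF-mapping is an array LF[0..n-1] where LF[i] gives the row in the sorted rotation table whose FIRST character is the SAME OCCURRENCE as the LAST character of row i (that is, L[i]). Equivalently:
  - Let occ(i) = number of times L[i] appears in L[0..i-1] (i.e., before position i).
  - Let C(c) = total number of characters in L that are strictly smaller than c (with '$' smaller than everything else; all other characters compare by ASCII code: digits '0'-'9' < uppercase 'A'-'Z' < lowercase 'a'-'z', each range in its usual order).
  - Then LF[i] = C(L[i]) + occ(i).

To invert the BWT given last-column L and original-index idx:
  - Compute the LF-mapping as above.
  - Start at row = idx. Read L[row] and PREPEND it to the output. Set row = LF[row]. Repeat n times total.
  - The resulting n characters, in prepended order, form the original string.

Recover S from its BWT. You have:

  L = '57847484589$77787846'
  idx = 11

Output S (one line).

Answer: 7787488857446977845$

Derivation:
LF mapping: 5 8 14 1 9 2 15 3 6 16 19 0 10 11 12 17 13 18 4 7
Walk LF starting at row 11, prepending L[row]:
  step 1: row=11, L[11]='$', prepend. Next row=LF[11]=0
  step 2: row=0, L[0]='5', prepend. Next row=LF[0]=5
  step 3: row=5, L[5]='4', prepend. Next row=LF[5]=2
  step 4: row=2, L[2]='8', prepend. Next row=LF[2]=14
  step 5: row=14, L[14]='7', prepend. Next row=LF[14]=12
  step 6: row=12, L[12]='7', prepend. Next row=LF[12]=10
  step 7: row=10, L[10]='9', prepend. Next row=LF[10]=19
  step 8: row=19, L[19]='6', prepend. Next row=LF[19]=7
  step 9: row=7, L[7]='4', prepend. Next row=LF[7]=3
  step 10: row=3, L[3]='4', prepend. Next row=LF[3]=1
  step 11: row=1, L[1]='7', prepend. Next row=LF[1]=8
  step 12: row=8, L[8]='5', prepend. Next row=LF[8]=6
  step 13: row=6, L[6]='8', prepend. Next row=LF[6]=15
  step 14: row=15, L[15]='8', prepend. Next row=LF[15]=17
  step 15: row=17, L[17]='8', prepend. Next row=LF[17]=18
  step 16: row=18, L[18]='4', prepend. Next row=LF[18]=4
  step 17: row=4, L[4]='7', prepend. Next row=LF[4]=9
  step 18: row=9, L[9]='8', prepend. Next row=LF[9]=16
  step 19: row=16, L[16]='7', prepend. Next row=LF[16]=13
  step 20: row=13, L[13]='7', prepend. Next row=LF[13]=11
Reversed output: 7787488857446977845$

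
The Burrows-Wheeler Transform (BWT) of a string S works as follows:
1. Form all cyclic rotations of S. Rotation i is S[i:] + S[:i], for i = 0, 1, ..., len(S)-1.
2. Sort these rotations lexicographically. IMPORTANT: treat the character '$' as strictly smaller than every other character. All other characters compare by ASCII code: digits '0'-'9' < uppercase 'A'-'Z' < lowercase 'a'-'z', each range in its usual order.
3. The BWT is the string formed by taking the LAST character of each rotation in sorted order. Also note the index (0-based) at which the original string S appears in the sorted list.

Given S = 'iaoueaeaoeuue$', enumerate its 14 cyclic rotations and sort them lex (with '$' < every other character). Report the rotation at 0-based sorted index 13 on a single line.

All 14 rotations (rotation i = S[i:]+S[:i]):
  rot[0] = iaoueaeaoeuue$
  rot[1] = aoueaeaoeuue$i
  rot[2] = oueaeaoeuue$ia
  rot[3] = ueaeaoeuue$iao
  rot[4] = eaeaoeuue$iaou
  rot[5] = aeaoeuue$iaoue
  rot[6] = eaoeuue$iaouea
  rot[7] = aoeuue$iaoueae
  rot[8] = oeuue$iaoueaea
  rot[9] = euue$iaoueaeao
  rot[10] = uue$iaoueaeaoe
  rot[11] = ue$iaoueaeaoeu
  rot[12] = e$iaoueaeaoeuu
  rot[13] = $iaoueaeaoeuue
Sorted (with $ < everything):
  sorted[0] = $iaoueaeaoeuue
  sorted[1] = aeaoeuue$iaoue
  sorted[2] = aoeuue$iaoueae
  sorted[3] = aoueaeaoeuue$i
  sorted[4] = e$iaoueaeaoeuu
  sorted[5] = eaeaoeuue$iaou
  sorted[6] = eaoeuue$iaouea
  sorted[7] = euue$iaoueaeao
  sorted[8] = iaoueaeaoeuue$
  sorted[9] = oeuue$iaoueaea
  sorted[10] = oueaeaoeuue$ia
  sorted[11] = ue$iaoueaeaoeu
  sorted[12] = ueaeaoeuue$iao
  sorted[13] = uue$iaoueaeaoe
sorted[13] = uue$iaoueaeaoe

Answer: uue$iaoueaeaoe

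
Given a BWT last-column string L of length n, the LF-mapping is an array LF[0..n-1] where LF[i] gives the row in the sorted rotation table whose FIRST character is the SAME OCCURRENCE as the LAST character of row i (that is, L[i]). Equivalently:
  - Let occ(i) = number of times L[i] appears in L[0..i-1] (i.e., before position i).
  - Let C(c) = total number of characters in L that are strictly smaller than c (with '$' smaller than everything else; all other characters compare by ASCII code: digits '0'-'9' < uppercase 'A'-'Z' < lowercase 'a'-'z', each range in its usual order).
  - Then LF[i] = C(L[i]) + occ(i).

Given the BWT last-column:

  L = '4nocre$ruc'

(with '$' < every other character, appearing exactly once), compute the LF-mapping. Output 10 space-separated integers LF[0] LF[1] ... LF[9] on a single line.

Char counts: '$':1, '4':1, 'c':2, 'e':1, 'n':1, 'o':1, 'r':2, 'u':1
C (first-col start): C('$')=0, C('4')=1, C('c')=2, C('e')=4, C('n')=5, C('o')=6, C('r')=7, C('u')=9
L[0]='4': occ=0, LF[0]=C('4')+0=1+0=1
L[1]='n': occ=0, LF[1]=C('n')+0=5+0=5
L[2]='o': occ=0, LF[2]=C('o')+0=6+0=6
L[3]='c': occ=0, LF[3]=C('c')+0=2+0=2
L[4]='r': occ=0, LF[4]=C('r')+0=7+0=7
L[5]='e': occ=0, LF[5]=C('e')+0=4+0=4
L[6]='$': occ=0, LF[6]=C('$')+0=0+0=0
L[7]='r': occ=1, LF[7]=C('r')+1=7+1=8
L[8]='u': occ=0, LF[8]=C('u')+0=9+0=9
L[9]='c': occ=1, LF[9]=C('c')+1=2+1=3

Answer: 1 5 6 2 7 4 0 8 9 3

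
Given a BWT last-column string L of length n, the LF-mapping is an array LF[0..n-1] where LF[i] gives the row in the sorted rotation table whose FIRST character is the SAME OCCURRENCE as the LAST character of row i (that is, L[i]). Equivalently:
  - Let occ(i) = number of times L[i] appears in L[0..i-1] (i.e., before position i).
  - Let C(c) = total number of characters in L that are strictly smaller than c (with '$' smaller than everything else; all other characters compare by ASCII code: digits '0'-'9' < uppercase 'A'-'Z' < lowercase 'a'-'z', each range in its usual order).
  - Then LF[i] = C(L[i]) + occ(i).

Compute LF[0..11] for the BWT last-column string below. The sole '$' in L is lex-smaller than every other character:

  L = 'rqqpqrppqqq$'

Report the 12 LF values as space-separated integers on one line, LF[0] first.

Answer: 10 4 5 1 6 11 2 3 7 8 9 0

Derivation:
Char counts: '$':1, 'p':3, 'q':6, 'r':2
C (first-col start): C('$')=0, C('p')=1, C('q')=4, C('r')=10
L[0]='r': occ=0, LF[0]=C('r')+0=10+0=10
L[1]='q': occ=0, LF[1]=C('q')+0=4+0=4
L[2]='q': occ=1, LF[2]=C('q')+1=4+1=5
L[3]='p': occ=0, LF[3]=C('p')+0=1+0=1
L[4]='q': occ=2, LF[4]=C('q')+2=4+2=6
L[5]='r': occ=1, LF[5]=C('r')+1=10+1=11
L[6]='p': occ=1, LF[6]=C('p')+1=1+1=2
L[7]='p': occ=2, LF[7]=C('p')+2=1+2=3
L[8]='q': occ=3, LF[8]=C('q')+3=4+3=7
L[9]='q': occ=4, LF[9]=C('q')+4=4+4=8
L[10]='q': occ=5, LF[10]=C('q')+5=4+5=9
L[11]='$': occ=0, LF[11]=C('$')+0=0+0=0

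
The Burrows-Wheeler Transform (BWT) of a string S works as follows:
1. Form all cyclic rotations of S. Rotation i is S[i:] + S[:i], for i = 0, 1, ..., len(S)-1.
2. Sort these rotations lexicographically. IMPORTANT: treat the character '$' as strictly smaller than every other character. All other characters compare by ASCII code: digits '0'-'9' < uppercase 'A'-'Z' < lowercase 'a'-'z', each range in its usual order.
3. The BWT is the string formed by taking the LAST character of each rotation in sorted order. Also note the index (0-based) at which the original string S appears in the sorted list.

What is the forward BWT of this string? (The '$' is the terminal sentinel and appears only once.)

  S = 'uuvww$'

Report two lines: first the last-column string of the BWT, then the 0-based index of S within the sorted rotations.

Answer: w$uuwv
1

Derivation:
All 6 rotations (rotation i = S[i:]+S[:i]):
  rot[0] = uuvww$
  rot[1] = uvww$u
  rot[2] = vww$uu
  rot[3] = ww$uuv
  rot[4] = w$uuvw
  rot[5] = $uuvww
Sorted (with $ < everything):
  sorted[0] = $uuvww  (last char: 'w')
  sorted[1] = uuvww$  (last char: '$')
  sorted[2] = uvww$u  (last char: 'u')
  sorted[3] = vww$uu  (last char: 'u')
  sorted[4] = w$uuvw  (last char: 'w')
  sorted[5] = ww$uuv  (last char: 'v')
Last column: w$uuwv
Original string S is at sorted index 1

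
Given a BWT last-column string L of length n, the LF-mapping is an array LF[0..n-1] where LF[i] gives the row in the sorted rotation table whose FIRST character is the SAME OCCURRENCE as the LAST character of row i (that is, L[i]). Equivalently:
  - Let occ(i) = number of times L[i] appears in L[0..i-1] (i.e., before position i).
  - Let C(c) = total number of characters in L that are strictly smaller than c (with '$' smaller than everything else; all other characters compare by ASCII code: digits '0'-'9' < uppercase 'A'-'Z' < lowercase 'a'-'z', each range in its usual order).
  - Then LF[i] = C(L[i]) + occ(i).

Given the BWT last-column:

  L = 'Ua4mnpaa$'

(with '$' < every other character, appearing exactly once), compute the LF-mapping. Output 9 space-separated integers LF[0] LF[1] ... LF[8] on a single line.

Answer: 2 3 1 6 7 8 4 5 0

Derivation:
Char counts: '$':1, '4':1, 'U':1, 'a':3, 'm':1, 'n':1, 'p':1
C (first-col start): C('$')=0, C('4')=1, C('U')=2, C('a')=3, C('m')=6, C('n')=7, C('p')=8
L[0]='U': occ=0, LF[0]=C('U')+0=2+0=2
L[1]='a': occ=0, LF[1]=C('a')+0=3+0=3
L[2]='4': occ=0, LF[2]=C('4')+0=1+0=1
L[3]='m': occ=0, LF[3]=C('m')+0=6+0=6
L[4]='n': occ=0, LF[4]=C('n')+0=7+0=7
L[5]='p': occ=0, LF[5]=C('p')+0=8+0=8
L[6]='a': occ=1, LF[6]=C('a')+1=3+1=4
L[7]='a': occ=2, LF[7]=C('a')+2=3+2=5
L[8]='$': occ=0, LF[8]=C('$')+0=0+0=0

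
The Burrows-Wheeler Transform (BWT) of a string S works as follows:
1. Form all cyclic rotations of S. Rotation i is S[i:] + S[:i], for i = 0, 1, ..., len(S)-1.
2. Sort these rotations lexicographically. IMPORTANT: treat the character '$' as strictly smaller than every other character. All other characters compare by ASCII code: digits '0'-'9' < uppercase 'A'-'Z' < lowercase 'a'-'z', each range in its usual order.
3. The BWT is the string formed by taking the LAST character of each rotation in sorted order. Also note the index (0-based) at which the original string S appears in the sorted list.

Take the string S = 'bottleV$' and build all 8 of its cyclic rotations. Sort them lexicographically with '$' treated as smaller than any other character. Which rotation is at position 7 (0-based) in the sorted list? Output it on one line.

All 8 rotations (rotation i = S[i:]+S[:i]):
  rot[0] = bottleV$
  rot[1] = ottleV$b
  rot[2] = ttleV$bo
  rot[3] = tleV$bot
  rot[4] = leV$bott
  rot[5] = eV$bottl
  rot[6] = V$bottle
  rot[7] = $bottleV
Sorted (with $ < everything):
  sorted[0] = $bottleV
  sorted[1] = V$bottle
  sorted[2] = bottleV$
  sorted[3] = eV$bottl
  sorted[4] = leV$bott
  sorted[5] = ottleV$b
  sorted[6] = tleV$bot
  sorted[7] = ttleV$bo
sorted[7] = ttleV$bo

Answer: ttleV$bo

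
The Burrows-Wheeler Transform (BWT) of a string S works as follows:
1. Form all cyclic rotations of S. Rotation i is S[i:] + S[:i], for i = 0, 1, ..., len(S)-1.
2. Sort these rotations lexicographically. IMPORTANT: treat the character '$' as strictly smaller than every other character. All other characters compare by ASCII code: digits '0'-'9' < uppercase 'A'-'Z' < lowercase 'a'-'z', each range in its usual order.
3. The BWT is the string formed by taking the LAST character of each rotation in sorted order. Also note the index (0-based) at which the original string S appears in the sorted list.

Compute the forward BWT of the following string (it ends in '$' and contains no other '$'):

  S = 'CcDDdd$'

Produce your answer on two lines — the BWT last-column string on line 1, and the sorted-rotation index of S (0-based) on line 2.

All 7 rotations (rotation i = S[i:]+S[:i]):
  rot[0] = CcDDdd$
  rot[1] = cDDdd$C
  rot[2] = DDdd$Cc
  rot[3] = Ddd$CcD
  rot[4] = dd$CcDD
  rot[5] = d$CcDDd
  rot[6] = $CcDDdd
Sorted (with $ < everything):
  sorted[0] = $CcDDdd  (last char: 'd')
  sorted[1] = CcDDdd$  (last char: '$')
  sorted[2] = DDdd$Cc  (last char: 'c')
  sorted[3] = Ddd$CcD  (last char: 'D')
  sorted[4] = cDDdd$C  (last char: 'C')
  sorted[5] = d$CcDDd  (last char: 'd')
  sorted[6] = dd$CcDD  (last char: 'D')
Last column: d$cDCdD
Original string S is at sorted index 1

Answer: d$cDCdD
1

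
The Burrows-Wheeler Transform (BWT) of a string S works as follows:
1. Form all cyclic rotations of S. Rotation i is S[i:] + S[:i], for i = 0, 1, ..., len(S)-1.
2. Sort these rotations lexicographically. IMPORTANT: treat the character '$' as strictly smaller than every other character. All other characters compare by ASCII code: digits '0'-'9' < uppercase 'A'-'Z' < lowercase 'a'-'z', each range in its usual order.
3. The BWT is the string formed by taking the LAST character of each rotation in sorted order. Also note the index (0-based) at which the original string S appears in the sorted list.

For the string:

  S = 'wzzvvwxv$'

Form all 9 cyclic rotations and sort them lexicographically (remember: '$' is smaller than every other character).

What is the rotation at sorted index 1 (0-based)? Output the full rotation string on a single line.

Answer: v$wzzvvwx

Derivation:
All 9 rotations (rotation i = S[i:]+S[:i]):
  rot[0] = wzzvvwxv$
  rot[1] = zzvvwxv$w
  rot[2] = zvvwxv$wz
  rot[3] = vvwxv$wzz
  rot[4] = vwxv$wzzv
  rot[5] = wxv$wzzvv
  rot[6] = xv$wzzvvw
  rot[7] = v$wzzvvwx
  rot[8] = $wzzvvwxv
Sorted (with $ < everything):
  sorted[0] = $wzzvvwxv
  sorted[1] = v$wzzvvwx
  sorted[2] = vvwxv$wzz
  sorted[3] = vwxv$wzzv
  sorted[4] = wxv$wzzvv
  sorted[5] = wzzvvwxv$
  sorted[6] = xv$wzzvvw
  sorted[7] = zvvwxv$wz
  sorted[8] = zzvvwxv$w
sorted[1] = v$wzzvvwx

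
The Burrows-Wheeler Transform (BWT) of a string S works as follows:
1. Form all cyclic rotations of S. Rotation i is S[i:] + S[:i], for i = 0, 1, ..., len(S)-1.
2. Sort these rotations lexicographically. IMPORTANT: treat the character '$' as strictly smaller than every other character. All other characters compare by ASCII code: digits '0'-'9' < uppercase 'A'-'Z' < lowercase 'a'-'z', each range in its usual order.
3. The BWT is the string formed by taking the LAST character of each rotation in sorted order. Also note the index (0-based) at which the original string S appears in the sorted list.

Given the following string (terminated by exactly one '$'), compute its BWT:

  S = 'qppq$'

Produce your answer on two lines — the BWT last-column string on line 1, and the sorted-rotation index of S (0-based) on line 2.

Answer: qqpp$
4

Derivation:
All 5 rotations (rotation i = S[i:]+S[:i]):
  rot[0] = qppq$
  rot[1] = ppq$q
  rot[2] = pq$qp
  rot[3] = q$qpp
  rot[4] = $qppq
Sorted (with $ < everything):
  sorted[0] = $qppq  (last char: 'q')
  sorted[1] = ppq$q  (last char: 'q')
  sorted[2] = pq$qp  (last char: 'p')
  sorted[3] = q$qpp  (last char: 'p')
  sorted[4] = qppq$  (last char: '$')
Last column: qqpp$
Original string S is at sorted index 4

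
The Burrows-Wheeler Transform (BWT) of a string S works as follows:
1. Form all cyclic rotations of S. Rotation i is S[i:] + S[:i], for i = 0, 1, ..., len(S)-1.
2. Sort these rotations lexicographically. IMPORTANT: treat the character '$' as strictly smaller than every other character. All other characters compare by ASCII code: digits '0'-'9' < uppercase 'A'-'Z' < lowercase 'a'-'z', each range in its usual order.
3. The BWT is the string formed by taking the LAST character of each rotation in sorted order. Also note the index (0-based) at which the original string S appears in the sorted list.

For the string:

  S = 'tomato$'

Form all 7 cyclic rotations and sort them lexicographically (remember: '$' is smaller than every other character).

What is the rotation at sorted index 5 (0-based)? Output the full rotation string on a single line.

All 7 rotations (rotation i = S[i:]+S[:i]):
  rot[0] = tomato$
  rot[1] = omato$t
  rot[2] = mato$to
  rot[3] = ato$tom
  rot[4] = to$toma
  rot[5] = o$tomat
  rot[6] = $tomato
Sorted (with $ < everything):
  sorted[0] = $tomato
  sorted[1] = ato$tom
  sorted[2] = mato$to
  sorted[3] = o$tomat
  sorted[4] = omato$t
  sorted[5] = to$toma
  sorted[6] = tomato$
sorted[5] = to$toma

Answer: to$toma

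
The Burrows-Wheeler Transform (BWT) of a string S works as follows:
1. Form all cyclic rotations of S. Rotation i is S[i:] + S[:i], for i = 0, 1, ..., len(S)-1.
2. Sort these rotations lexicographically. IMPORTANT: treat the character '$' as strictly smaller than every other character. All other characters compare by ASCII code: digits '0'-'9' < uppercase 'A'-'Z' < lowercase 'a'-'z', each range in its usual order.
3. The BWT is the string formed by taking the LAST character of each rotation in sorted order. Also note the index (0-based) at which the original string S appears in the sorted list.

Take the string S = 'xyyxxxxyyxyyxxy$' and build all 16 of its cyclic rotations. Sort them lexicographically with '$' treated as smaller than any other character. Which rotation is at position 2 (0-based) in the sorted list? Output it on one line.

Answer: xxxyyxyyxxy$xyyx

Derivation:
All 16 rotations (rotation i = S[i:]+S[:i]):
  rot[0] = xyyxxxxyyxyyxxy$
  rot[1] = yyxxxxyyxyyxxy$x
  rot[2] = yxxxxyyxyyxxy$xy
  rot[3] = xxxxyyxyyxxy$xyy
  rot[4] = xxxyyxyyxxy$xyyx
  rot[5] = xxyyxyyxxy$xyyxx
  rot[6] = xyyxyyxxy$xyyxxx
  rot[7] = yyxyyxxy$xyyxxxx
  rot[8] = yxyyxxy$xyyxxxxy
  rot[9] = xyyxxy$xyyxxxxyy
  rot[10] = yyxxy$xyyxxxxyyx
  rot[11] = yxxy$xyyxxxxyyxy
  rot[12] = xxy$xyyxxxxyyxyy
  rot[13] = xy$xyyxxxxyyxyyx
  rot[14] = y$xyyxxxxyyxyyxx
  rot[15] = $xyyxxxxyyxyyxxy
Sorted (with $ < everything):
  sorted[0] = $xyyxxxxyyxyyxxy
  sorted[1] = xxxxyyxyyxxy$xyy
  sorted[2] = xxxyyxyyxxy$xyyx
  sorted[3] = xxy$xyyxxxxyyxyy
  sorted[4] = xxyyxyyxxy$xyyxx
  sorted[5] = xy$xyyxxxxyyxyyx
  sorted[6] = xyyxxxxyyxyyxxy$
  sorted[7] = xyyxxy$xyyxxxxyy
  sorted[8] = xyyxyyxxy$xyyxxx
  sorted[9] = y$xyyxxxxyyxyyxx
  sorted[10] = yxxxxyyxyyxxy$xy
  sorted[11] = yxxy$xyyxxxxyyxy
  sorted[12] = yxyyxxy$xyyxxxxy
  sorted[13] = yyxxxxyyxyyxxy$x
  sorted[14] = yyxxy$xyyxxxxyyx
  sorted[15] = yyxyyxxy$xyyxxxx
sorted[2] = xxxyyxyyxxy$xyyx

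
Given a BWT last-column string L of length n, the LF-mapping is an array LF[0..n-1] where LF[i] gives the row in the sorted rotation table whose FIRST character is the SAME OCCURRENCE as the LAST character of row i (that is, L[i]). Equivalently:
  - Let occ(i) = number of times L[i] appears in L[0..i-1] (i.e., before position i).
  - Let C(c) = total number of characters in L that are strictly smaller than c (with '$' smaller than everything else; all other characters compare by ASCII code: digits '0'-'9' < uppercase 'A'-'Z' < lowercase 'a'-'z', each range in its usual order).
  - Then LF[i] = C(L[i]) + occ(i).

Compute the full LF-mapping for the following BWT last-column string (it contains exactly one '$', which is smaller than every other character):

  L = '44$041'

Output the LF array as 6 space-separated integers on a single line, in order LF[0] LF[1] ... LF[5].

Char counts: '$':1, '0':1, '1':1, '4':3
C (first-col start): C('$')=0, C('0')=1, C('1')=2, C('4')=3
L[0]='4': occ=0, LF[0]=C('4')+0=3+0=3
L[1]='4': occ=1, LF[1]=C('4')+1=3+1=4
L[2]='$': occ=0, LF[2]=C('$')+0=0+0=0
L[3]='0': occ=0, LF[3]=C('0')+0=1+0=1
L[4]='4': occ=2, LF[4]=C('4')+2=3+2=5
L[5]='1': occ=0, LF[5]=C('1')+0=2+0=2

Answer: 3 4 0 1 5 2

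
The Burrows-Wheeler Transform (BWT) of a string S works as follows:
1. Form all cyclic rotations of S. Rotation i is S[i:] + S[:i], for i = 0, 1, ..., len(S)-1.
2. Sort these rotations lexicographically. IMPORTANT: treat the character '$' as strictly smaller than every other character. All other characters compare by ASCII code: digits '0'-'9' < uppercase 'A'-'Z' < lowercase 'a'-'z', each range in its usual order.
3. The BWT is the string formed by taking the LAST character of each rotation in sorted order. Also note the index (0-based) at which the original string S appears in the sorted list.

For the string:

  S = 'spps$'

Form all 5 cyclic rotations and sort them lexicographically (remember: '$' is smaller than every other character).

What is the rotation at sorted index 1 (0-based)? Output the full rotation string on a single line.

Answer: pps$s

Derivation:
All 5 rotations (rotation i = S[i:]+S[:i]):
  rot[0] = spps$
  rot[1] = pps$s
  rot[2] = ps$sp
  rot[3] = s$spp
  rot[4] = $spps
Sorted (with $ < everything):
  sorted[0] = $spps
  sorted[1] = pps$s
  sorted[2] = ps$sp
  sorted[3] = s$spp
  sorted[4] = spps$
sorted[1] = pps$s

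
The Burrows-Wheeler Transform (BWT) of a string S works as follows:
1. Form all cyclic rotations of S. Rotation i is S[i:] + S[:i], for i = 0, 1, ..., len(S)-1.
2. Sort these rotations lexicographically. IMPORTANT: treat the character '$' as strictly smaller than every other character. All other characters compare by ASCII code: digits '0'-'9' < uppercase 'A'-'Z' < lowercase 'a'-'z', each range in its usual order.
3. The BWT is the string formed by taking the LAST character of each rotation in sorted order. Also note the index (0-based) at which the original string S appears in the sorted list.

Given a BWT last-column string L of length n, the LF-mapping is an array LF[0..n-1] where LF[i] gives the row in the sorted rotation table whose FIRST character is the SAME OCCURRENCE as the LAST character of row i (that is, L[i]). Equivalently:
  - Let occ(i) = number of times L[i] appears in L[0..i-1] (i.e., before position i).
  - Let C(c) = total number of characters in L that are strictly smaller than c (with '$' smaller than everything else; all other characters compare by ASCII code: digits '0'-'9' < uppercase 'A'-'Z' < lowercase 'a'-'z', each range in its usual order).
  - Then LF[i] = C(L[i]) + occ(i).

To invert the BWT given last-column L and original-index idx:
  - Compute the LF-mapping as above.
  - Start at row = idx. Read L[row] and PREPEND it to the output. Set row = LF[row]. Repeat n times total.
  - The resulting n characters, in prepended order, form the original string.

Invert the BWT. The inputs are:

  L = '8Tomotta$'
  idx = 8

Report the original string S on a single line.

LF mapping: 1 2 5 4 6 7 8 3 0
Walk LF starting at row 8, prepending L[row]:
  step 1: row=8, L[8]='$', prepend. Next row=LF[8]=0
  step 2: row=0, L[0]='8', prepend. Next row=LF[0]=1
  step 3: row=1, L[1]='T', prepend. Next row=LF[1]=2
  step 4: row=2, L[2]='o', prepend. Next row=LF[2]=5
  step 5: row=5, L[5]='t', prepend. Next row=LF[5]=7
  step 6: row=7, L[7]='a', prepend. Next row=LF[7]=3
  step 7: row=3, L[3]='m', prepend. Next row=LF[3]=4
  step 8: row=4, L[4]='o', prepend. Next row=LF[4]=6
  step 9: row=6, L[6]='t', prepend. Next row=LF[6]=8
Reversed output: tomatoT8$

Answer: tomatoT8$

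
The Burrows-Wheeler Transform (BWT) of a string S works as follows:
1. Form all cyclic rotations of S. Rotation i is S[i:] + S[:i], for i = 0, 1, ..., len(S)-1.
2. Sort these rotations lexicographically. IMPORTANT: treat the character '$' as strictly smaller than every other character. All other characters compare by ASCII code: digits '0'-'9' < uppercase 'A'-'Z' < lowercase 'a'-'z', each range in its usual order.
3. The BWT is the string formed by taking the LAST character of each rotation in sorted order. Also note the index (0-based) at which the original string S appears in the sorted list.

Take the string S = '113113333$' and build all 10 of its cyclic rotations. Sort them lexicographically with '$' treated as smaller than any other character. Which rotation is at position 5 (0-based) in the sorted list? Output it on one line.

All 10 rotations (rotation i = S[i:]+S[:i]):
  rot[0] = 113113333$
  rot[1] = 13113333$1
  rot[2] = 3113333$11
  rot[3] = 113333$113
  rot[4] = 13333$1131
  rot[5] = 3333$11311
  rot[6] = 333$113113
  rot[7] = 33$1131133
  rot[8] = 3$11311333
  rot[9] = $113113333
Sorted (with $ < everything):
  sorted[0] = $113113333
  sorted[1] = 113113333$
  sorted[2] = 113333$113
  sorted[3] = 13113333$1
  sorted[4] = 13333$1131
  sorted[5] = 3$11311333
  sorted[6] = 3113333$11
  sorted[7] = 33$1131133
  sorted[8] = 333$113113
  sorted[9] = 3333$11311
sorted[5] = 3$11311333

Answer: 3$11311333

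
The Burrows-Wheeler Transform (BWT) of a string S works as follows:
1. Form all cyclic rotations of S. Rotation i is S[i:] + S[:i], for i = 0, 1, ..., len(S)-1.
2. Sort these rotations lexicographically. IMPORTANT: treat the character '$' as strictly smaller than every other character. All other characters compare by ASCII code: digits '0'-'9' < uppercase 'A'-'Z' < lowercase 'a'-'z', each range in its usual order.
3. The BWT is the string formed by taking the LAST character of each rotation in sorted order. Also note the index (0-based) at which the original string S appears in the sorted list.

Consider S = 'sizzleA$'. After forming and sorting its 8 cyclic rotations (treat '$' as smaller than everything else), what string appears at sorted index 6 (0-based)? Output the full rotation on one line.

Answer: zleA$siz

Derivation:
All 8 rotations (rotation i = S[i:]+S[:i]):
  rot[0] = sizzleA$
  rot[1] = izzleA$s
  rot[2] = zzleA$si
  rot[3] = zleA$siz
  rot[4] = leA$sizz
  rot[5] = eA$sizzl
  rot[6] = A$sizzle
  rot[7] = $sizzleA
Sorted (with $ < everything):
  sorted[0] = $sizzleA
  sorted[1] = A$sizzle
  sorted[2] = eA$sizzl
  sorted[3] = izzleA$s
  sorted[4] = leA$sizz
  sorted[5] = sizzleA$
  sorted[6] = zleA$siz
  sorted[7] = zzleA$si
sorted[6] = zleA$siz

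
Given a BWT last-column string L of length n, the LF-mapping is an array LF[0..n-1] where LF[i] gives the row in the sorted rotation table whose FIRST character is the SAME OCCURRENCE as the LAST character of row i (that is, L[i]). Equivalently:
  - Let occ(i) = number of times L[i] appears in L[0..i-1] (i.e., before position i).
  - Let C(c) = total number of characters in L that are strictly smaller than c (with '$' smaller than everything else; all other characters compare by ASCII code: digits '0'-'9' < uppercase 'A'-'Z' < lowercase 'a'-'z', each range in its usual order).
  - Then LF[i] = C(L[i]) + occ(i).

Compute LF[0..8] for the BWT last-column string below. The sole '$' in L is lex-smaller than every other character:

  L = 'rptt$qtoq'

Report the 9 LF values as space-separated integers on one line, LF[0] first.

Answer: 5 2 6 7 0 3 8 1 4

Derivation:
Char counts: '$':1, 'o':1, 'p':1, 'q':2, 'r':1, 't':3
C (first-col start): C('$')=0, C('o')=1, C('p')=2, C('q')=3, C('r')=5, C('t')=6
L[0]='r': occ=0, LF[0]=C('r')+0=5+0=5
L[1]='p': occ=0, LF[1]=C('p')+0=2+0=2
L[2]='t': occ=0, LF[2]=C('t')+0=6+0=6
L[3]='t': occ=1, LF[3]=C('t')+1=6+1=7
L[4]='$': occ=0, LF[4]=C('$')+0=0+0=0
L[5]='q': occ=0, LF[5]=C('q')+0=3+0=3
L[6]='t': occ=2, LF[6]=C('t')+2=6+2=8
L[7]='o': occ=0, LF[7]=C('o')+0=1+0=1
L[8]='q': occ=1, LF[8]=C('q')+1=3+1=4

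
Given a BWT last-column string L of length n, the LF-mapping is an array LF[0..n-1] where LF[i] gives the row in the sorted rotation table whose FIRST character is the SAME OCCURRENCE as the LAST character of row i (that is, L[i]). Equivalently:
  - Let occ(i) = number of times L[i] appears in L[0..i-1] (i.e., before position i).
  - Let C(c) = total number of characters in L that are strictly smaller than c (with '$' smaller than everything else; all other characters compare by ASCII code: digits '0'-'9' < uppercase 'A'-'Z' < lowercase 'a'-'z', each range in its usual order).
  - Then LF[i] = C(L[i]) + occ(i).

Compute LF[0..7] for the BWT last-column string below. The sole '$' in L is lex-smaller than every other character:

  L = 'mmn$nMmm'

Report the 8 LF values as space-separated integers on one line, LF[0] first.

Char counts: '$':1, 'M':1, 'm':4, 'n':2
C (first-col start): C('$')=0, C('M')=1, C('m')=2, C('n')=6
L[0]='m': occ=0, LF[0]=C('m')+0=2+0=2
L[1]='m': occ=1, LF[1]=C('m')+1=2+1=3
L[2]='n': occ=0, LF[2]=C('n')+0=6+0=6
L[3]='$': occ=0, LF[3]=C('$')+0=0+0=0
L[4]='n': occ=1, LF[4]=C('n')+1=6+1=7
L[5]='M': occ=0, LF[5]=C('M')+0=1+0=1
L[6]='m': occ=2, LF[6]=C('m')+2=2+2=4
L[7]='m': occ=3, LF[7]=C('m')+3=2+3=5

Answer: 2 3 6 0 7 1 4 5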